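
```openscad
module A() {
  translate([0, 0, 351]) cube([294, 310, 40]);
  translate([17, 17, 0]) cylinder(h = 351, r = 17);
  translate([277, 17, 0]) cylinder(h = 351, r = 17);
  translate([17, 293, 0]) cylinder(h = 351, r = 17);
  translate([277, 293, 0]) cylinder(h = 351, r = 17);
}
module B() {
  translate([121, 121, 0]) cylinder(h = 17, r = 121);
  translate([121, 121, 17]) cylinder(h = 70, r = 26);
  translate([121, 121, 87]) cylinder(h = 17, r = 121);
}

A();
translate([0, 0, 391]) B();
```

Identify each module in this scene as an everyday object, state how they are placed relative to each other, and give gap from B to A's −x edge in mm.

A is a stool. B is a spool. The spool is on top of the stool. The gap from the spool to the stool's −x edge is 0 mm.

The spool's min-x is at 0; the stool's min-x is 0; gap = 0 mm.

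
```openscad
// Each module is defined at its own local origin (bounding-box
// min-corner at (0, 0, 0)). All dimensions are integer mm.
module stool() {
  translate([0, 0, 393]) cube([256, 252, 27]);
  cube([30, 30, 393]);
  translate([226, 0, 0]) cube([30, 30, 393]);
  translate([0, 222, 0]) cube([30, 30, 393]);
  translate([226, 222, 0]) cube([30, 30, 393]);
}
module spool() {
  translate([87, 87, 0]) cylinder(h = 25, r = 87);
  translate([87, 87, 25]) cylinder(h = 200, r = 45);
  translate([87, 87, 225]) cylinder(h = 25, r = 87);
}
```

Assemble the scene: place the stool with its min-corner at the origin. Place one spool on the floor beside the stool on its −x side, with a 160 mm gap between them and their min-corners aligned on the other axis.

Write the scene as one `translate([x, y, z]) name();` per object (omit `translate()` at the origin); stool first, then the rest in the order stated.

stool();
translate([-334, 0, 0]) spool();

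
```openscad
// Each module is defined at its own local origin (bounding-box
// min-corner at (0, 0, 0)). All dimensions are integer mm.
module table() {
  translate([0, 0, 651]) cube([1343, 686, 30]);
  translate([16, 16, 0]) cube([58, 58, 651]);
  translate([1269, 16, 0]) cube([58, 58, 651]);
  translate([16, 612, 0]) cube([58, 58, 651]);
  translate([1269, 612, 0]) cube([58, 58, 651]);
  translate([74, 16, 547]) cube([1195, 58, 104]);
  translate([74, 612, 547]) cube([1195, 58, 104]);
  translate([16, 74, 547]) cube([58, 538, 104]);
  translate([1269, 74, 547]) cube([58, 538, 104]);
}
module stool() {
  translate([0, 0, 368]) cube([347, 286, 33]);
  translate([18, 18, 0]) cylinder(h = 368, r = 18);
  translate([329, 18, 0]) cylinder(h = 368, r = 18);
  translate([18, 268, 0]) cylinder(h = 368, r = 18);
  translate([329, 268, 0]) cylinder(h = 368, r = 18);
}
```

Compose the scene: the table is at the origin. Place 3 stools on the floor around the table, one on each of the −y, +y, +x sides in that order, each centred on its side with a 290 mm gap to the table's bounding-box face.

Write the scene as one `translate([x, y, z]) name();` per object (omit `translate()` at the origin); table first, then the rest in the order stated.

table();
translate([498, -576, 0]) stool();
translate([498, 976, 0]) stool();
translate([1633, 200, 0]) stool();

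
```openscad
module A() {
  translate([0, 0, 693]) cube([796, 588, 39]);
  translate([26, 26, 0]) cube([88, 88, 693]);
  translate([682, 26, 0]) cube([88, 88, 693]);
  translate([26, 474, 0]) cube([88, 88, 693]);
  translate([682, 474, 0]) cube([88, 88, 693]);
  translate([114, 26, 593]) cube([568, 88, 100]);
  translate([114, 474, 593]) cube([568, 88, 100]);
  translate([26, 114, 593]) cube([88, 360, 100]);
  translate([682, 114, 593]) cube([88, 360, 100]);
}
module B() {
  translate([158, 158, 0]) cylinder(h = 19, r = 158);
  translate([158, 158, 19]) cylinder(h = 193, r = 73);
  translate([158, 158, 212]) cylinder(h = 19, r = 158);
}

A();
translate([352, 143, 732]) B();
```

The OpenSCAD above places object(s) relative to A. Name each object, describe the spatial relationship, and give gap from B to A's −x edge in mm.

The spool's min-x is at 352; the table's min-x is 0; gap = 352 mm.

A is a table. B is a spool. The spool is on top of the table. The gap from the spool to the table's −x edge is 352 mm.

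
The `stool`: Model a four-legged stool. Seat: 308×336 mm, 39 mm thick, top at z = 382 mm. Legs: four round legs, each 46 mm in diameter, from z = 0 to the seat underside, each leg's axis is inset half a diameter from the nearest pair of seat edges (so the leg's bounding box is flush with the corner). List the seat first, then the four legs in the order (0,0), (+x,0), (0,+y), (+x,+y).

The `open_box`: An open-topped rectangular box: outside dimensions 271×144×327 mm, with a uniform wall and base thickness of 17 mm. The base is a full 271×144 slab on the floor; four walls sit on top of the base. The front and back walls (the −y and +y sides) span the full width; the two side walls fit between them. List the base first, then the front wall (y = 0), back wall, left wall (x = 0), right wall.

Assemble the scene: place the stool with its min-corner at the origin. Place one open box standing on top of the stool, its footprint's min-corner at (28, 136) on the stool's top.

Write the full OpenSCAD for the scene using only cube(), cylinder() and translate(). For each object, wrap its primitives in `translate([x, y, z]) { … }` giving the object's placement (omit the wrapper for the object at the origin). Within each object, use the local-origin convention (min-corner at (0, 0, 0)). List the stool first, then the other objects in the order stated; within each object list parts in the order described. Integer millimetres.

translate([0, 0, 343]) cube([308, 336, 39]);
translate([23, 23, 0]) cylinder(h = 343, r = 23);
translate([285, 23, 0]) cylinder(h = 343, r = 23);
translate([23, 313, 0]) cylinder(h = 343, r = 23);
translate([285, 313, 0]) cylinder(h = 343, r = 23);
translate([28, 136, 382]) {
  cube([271, 144, 17]);
  translate([0, 0, 17]) cube([271, 17, 310]);
  translate([0, 127, 17]) cube([271, 17, 310]);
  translate([0, 17, 17]) cube([17, 110, 310]);
  translate([254, 17, 17]) cube([17, 110, 310]);
}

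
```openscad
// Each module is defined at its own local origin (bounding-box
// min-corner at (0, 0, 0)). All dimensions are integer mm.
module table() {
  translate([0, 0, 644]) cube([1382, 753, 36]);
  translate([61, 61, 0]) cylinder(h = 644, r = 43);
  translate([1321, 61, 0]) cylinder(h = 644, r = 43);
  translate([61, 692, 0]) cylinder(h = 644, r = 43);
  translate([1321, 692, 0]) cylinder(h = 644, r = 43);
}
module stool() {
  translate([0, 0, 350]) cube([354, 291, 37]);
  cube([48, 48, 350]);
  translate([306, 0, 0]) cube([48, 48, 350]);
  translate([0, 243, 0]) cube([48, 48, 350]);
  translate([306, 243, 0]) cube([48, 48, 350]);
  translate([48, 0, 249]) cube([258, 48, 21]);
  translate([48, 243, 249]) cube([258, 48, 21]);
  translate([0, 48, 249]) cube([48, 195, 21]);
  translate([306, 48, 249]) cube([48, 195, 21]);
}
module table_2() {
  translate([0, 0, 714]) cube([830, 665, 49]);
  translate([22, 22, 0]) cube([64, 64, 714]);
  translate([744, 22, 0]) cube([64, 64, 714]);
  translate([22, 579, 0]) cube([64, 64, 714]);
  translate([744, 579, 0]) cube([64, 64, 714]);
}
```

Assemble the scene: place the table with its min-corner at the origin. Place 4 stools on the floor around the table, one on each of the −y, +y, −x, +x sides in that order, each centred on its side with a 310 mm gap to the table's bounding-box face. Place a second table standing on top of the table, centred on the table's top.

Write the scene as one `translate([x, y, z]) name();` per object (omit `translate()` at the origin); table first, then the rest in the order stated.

table();
translate([514, -601, 0]) stool();
translate([514, 1063, 0]) stool();
translate([-664, 231, 0]) stool();
translate([1692, 231, 0]) stool();
translate([276, 44, 680]) table_2();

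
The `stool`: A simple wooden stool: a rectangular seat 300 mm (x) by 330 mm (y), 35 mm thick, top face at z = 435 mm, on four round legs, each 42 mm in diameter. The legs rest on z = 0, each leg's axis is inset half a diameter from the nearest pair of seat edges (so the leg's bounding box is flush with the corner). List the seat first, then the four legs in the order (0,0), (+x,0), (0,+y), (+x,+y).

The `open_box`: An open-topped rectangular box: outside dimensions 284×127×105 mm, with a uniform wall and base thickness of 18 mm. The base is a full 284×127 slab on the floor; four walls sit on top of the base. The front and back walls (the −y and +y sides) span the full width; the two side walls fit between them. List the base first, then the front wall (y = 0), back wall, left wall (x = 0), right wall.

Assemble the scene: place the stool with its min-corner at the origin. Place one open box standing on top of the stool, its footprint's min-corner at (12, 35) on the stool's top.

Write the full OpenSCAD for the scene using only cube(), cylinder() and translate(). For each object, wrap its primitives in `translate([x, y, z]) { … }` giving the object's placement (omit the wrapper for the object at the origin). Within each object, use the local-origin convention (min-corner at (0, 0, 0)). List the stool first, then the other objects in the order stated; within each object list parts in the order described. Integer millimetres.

translate([0, 0, 400]) cube([300, 330, 35]);
translate([21, 21, 0]) cylinder(h = 400, r = 21);
translate([279, 21, 0]) cylinder(h = 400, r = 21);
translate([21, 309, 0]) cylinder(h = 400, r = 21);
translate([279, 309, 0]) cylinder(h = 400, r = 21);
translate([12, 35, 435]) {
  cube([284, 127, 18]);
  translate([0, 0, 18]) cube([284, 18, 87]);
  translate([0, 109, 18]) cube([284, 18, 87]);
  translate([0, 18, 18]) cube([18, 91, 87]);
  translate([266, 18, 18]) cube([18, 91, 87]);
}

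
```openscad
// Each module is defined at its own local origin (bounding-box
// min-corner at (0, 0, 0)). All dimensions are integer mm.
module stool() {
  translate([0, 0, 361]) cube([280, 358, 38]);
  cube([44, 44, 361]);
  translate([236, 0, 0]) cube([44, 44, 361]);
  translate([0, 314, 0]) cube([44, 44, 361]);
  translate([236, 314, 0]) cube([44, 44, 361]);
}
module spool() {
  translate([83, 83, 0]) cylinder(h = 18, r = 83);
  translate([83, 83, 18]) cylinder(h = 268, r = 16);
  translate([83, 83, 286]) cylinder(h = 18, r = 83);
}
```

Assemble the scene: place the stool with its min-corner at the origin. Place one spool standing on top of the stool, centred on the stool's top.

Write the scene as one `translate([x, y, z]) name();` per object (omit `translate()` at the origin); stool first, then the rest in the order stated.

stool();
translate([57, 96, 399]) spool();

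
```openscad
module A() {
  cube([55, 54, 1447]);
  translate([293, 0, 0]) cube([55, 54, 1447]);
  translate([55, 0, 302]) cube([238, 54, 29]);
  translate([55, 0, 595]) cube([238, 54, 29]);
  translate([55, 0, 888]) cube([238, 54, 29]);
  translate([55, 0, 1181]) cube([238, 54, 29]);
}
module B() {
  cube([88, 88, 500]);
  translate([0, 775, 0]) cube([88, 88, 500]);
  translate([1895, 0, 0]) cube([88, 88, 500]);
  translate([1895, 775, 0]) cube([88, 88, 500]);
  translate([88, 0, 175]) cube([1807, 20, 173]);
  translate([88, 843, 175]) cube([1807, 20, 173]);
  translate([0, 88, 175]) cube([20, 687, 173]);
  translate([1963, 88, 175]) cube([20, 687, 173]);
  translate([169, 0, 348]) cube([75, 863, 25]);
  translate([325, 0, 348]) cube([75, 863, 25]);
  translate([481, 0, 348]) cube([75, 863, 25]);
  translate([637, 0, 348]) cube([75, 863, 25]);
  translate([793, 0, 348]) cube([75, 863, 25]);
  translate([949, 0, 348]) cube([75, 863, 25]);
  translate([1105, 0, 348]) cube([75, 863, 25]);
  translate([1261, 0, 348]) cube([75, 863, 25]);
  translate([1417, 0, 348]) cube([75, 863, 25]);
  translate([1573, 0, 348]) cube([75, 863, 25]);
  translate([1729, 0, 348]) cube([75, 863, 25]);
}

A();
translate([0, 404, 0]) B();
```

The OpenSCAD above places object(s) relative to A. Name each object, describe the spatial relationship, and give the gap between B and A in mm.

A is a ladder. B is a bed frame. The bed frame is on the floor beside the ladder on its +y side. The gap between the bed frame and the ladder is 350 mm.

The bed frame's nearest face is 350 mm from the ladder's +y face.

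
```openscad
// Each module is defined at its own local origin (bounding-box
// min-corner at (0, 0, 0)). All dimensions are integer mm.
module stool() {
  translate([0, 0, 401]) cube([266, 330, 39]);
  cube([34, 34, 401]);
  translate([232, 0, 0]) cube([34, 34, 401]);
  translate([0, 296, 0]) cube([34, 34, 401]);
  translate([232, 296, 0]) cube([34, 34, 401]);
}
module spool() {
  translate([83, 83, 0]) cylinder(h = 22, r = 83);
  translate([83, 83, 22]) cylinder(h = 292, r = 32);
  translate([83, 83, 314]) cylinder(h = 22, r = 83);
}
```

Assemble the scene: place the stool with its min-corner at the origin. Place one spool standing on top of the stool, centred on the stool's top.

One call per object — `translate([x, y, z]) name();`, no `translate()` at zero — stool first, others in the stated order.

stool();
translate([50, 82, 440]) spool();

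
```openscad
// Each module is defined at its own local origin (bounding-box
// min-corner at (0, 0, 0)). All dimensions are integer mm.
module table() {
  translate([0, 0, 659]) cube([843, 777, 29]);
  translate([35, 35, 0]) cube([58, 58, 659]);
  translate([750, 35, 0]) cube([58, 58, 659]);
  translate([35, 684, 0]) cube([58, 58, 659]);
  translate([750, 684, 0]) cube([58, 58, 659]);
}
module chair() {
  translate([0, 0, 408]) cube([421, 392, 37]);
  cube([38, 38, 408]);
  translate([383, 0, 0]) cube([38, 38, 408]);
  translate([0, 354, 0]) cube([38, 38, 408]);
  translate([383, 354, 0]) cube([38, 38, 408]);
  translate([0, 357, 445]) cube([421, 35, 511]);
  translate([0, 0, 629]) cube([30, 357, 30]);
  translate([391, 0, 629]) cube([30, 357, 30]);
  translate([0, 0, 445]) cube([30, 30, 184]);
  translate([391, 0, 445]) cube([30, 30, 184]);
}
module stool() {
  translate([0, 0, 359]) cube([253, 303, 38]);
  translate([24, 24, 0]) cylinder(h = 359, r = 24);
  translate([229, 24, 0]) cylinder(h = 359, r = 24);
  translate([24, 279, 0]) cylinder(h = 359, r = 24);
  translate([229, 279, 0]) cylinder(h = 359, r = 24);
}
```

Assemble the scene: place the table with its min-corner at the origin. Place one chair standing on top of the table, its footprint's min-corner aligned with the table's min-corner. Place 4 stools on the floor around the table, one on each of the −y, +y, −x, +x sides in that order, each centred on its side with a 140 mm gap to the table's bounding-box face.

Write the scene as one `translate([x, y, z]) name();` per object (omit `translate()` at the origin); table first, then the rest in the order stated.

table();
translate([0, 0, 688]) chair();
translate([295, -443, 0]) stool();
translate([295, 917, 0]) stool();
translate([-393, 237, 0]) stool();
translate([983, 237, 0]) stool();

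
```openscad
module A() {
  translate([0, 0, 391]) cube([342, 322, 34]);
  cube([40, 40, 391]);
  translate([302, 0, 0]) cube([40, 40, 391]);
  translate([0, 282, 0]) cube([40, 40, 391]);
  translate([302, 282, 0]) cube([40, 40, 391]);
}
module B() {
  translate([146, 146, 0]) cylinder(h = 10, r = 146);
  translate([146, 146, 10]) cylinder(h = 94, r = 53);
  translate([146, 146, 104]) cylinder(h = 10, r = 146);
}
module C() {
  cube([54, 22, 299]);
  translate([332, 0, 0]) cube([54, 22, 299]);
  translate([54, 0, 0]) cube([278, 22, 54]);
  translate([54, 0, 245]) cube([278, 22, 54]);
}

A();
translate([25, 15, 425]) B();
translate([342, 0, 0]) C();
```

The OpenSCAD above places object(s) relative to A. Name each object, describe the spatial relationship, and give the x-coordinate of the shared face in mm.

The stool's +x face and the picture frame's −x face are both at x = 342 mm.

A is a stool. B is a spool. C is a picture frame. The spool is on top of the stool, centred. The picture frame is against the stool's +x side, with their −y faces flush. The x-coordinate of the shared face is 342 mm.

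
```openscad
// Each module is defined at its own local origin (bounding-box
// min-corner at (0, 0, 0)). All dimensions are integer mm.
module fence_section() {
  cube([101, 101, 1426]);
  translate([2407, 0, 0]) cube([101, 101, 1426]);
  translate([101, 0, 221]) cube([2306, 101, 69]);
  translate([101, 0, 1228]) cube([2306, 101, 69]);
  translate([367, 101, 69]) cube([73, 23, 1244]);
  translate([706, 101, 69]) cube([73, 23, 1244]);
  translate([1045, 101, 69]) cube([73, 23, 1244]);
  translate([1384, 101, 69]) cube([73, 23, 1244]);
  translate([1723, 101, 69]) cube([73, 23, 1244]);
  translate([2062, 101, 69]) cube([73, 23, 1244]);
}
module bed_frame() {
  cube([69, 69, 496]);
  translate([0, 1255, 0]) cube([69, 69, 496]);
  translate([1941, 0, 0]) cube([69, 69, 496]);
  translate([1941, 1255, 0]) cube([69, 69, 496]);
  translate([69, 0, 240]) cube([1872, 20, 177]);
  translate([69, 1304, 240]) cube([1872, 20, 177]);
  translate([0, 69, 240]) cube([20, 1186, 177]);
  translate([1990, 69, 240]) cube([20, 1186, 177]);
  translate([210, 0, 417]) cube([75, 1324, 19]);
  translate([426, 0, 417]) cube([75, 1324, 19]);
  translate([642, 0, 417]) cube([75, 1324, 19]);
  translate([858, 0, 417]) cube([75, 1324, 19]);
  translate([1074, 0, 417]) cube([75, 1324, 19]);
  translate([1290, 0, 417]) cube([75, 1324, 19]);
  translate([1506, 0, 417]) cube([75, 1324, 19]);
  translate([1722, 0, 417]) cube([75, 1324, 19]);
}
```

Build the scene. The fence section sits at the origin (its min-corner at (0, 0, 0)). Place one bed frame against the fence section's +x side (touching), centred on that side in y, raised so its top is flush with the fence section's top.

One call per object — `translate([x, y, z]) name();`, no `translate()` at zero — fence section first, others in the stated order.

fence_section();
translate([2508, -600, 930]) bed_frame();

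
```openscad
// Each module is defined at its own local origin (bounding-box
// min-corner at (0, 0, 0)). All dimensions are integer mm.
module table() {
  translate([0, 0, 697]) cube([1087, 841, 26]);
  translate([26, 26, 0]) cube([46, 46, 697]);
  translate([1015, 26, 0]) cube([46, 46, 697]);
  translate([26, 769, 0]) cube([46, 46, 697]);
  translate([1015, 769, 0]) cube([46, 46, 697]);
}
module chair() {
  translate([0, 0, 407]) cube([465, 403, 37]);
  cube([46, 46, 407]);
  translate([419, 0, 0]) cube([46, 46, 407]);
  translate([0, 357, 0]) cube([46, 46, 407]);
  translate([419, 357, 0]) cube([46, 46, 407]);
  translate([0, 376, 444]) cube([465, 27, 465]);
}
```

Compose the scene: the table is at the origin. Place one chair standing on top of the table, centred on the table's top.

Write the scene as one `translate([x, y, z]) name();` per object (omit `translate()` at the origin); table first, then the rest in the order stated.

table();
translate([311, 219, 723]) chair();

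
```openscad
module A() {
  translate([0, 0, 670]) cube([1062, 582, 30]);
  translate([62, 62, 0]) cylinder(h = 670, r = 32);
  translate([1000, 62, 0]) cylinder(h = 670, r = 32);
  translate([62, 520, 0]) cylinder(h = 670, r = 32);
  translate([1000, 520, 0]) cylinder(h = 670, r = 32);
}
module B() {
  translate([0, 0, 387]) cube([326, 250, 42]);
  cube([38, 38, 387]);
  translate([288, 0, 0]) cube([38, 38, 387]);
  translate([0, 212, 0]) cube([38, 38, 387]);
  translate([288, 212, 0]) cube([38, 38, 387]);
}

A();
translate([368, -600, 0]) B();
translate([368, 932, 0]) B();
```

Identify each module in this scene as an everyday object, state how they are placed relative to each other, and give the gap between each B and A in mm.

A is a table. B is a stool. Two stools sit around the table at the −y, +y sides. The gap between each stool and the table is 350 mm.

Each stool's nearest face is 350 mm from the table's bounding box.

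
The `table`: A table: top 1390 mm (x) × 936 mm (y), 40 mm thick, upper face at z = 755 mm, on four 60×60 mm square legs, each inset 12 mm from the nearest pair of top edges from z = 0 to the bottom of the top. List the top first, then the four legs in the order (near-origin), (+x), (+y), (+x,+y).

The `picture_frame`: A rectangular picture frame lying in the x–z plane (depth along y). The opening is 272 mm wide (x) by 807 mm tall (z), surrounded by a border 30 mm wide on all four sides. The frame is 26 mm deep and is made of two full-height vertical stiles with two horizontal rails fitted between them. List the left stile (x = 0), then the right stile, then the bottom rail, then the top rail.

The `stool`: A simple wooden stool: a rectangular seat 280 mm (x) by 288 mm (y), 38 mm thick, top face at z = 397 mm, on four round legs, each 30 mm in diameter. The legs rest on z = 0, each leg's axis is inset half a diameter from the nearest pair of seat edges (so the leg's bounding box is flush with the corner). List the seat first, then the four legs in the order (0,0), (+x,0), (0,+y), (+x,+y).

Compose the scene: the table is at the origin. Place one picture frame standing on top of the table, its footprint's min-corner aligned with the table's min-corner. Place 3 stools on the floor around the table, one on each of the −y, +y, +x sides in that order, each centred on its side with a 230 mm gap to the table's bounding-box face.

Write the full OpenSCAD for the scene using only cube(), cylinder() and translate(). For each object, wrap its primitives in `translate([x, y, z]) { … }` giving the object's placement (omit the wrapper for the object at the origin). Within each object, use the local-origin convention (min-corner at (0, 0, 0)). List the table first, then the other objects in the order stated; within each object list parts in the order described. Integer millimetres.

translate([0, 0, 715]) cube([1390, 936, 40]);
translate([12, 12, 0]) cube([60, 60, 715]);
translate([1318, 12, 0]) cube([60, 60, 715]);
translate([12, 864, 0]) cube([60, 60, 715]);
translate([1318, 864, 0]) cube([60, 60, 715]);
translate([0, 0, 755]) {
  cube([30, 26, 867]);
  translate([302, 0, 0]) cube([30, 26, 867]);
  translate([30, 0, 0]) cube([272, 26, 30]);
  translate([30, 0, 837]) cube([272, 26, 30]);
}
translate([555, -518, 0]) {
  translate([0, 0, 359]) cube([280, 288, 38]);
  translate([15, 15, 0]) cylinder(h = 359, r = 15);
  translate([265, 15, 0]) cylinder(h = 359, r = 15);
  translate([15, 273, 0]) cylinder(h = 359, r = 15);
  translate([265, 273, 0]) cylinder(h = 359, r = 15);
}
translate([555, 1166, 0]) {
  translate([0, 0, 359]) cube([280, 288, 38]);
  translate([15, 15, 0]) cylinder(h = 359, r = 15);
  translate([265, 15, 0]) cylinder(h = 359, r = 15);
  translate([15, 273, 0]) cylinder(h = 359, r = 15);
  translate([265, 273, 0]) cylinder(h = 359, r = 15);
}
translate([1620, 324, 0]) {
  translate([0, 0, 359]) cube([280, 288, 38]);
  translate([15, 15, 0]) cylinder(h = 359, r = 15);
  translate([265, 15, 0]) cylinder(h = 359, r = 15);
  translate([15, 273, 0]) cylinder(h = 359, r = 15);
  translate([265, 273, 0]) cylinder(h = 359, r = 15);
}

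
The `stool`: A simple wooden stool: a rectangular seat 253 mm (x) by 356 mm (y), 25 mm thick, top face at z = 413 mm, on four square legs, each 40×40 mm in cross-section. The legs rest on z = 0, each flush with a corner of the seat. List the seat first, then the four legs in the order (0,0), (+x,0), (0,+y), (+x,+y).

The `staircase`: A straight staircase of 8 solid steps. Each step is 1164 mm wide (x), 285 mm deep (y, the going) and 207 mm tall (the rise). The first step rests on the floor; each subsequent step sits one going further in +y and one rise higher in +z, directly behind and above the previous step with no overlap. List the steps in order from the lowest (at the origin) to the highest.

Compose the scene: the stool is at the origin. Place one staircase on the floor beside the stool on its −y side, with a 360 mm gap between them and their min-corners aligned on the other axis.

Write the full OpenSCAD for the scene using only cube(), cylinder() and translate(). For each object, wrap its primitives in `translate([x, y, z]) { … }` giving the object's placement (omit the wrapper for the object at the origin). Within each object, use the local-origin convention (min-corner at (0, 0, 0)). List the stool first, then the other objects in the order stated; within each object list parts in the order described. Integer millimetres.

translate([0, 0, 388]) cube([253, 356, 25]);
cube([40, 40, 388]);
translate([213, 0, 0]) cube([40, 40, 388]);
translate([0, 316, 0]) cube([40, 40, 388]);
translate([213, 316, 0]) cube([40, 40, 388]);
translate([0, -2640, 0]) {
  cube([1164, 285, 207]);
  translate([0, 285, 207]) cube([1164, 285, 207]);
  translate([0, 570, 414]) cube([1164, 285, 207]);
  translate([0, 855, 621]) cube([1164, 285, 207]);
  translate([0, 1140, 828]) cube([1164, 285, 207]);
  translate([0, 1425, 1035]) cube([1164, 285, 207]);
  translate([0, 1710, 1242]) cube([1164, 285, 207]);
  translate([0, 1995, 1449]) cube([1164, 285, 207]);
}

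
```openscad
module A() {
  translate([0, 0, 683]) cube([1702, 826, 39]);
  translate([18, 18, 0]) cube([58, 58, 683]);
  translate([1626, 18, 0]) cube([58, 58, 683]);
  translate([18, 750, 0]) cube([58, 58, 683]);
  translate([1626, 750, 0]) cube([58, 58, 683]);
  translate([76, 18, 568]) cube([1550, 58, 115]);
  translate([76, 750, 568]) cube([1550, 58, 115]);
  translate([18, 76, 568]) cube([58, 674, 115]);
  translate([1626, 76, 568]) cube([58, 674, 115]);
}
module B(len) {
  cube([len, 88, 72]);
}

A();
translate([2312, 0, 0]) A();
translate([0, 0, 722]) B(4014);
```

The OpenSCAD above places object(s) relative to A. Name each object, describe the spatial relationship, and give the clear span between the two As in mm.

Second table starts at x = 2312; first ends at x = 1702; clear span = 2312 − 1702 = 610 mm.

A is a table. B is a beam. A beam spans the tops of two tables. The clear span between the two tables is 610 mm.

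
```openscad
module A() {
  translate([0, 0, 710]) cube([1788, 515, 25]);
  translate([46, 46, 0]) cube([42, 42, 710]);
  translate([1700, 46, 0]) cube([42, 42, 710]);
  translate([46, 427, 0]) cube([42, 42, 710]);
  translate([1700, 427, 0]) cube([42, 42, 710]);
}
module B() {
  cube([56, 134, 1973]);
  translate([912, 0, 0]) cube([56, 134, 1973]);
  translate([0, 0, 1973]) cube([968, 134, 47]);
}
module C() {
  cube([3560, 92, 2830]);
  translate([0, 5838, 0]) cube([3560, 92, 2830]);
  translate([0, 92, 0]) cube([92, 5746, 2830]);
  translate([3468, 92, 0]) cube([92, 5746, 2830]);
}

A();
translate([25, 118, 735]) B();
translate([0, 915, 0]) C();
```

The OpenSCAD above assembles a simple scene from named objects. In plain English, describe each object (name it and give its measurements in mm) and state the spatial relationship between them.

A is a table with a 1788×515 mm rectangular top, 25 mm thick, top surface at z = 735 mm, supported by four 42×42 mm square legs, each inset 46 mm from the nearest pair of top edges, running from the floor.

B is a door frame. The clear opening is 856 mm wide and 1973 mm high. Two 56 mm wide jambs, 134 mm deep, stand either side of the opening from the floor to the top of the opening. A 47 mm thick head sits across the top of both jambs, spanning the full outside width of the frame.

C is the wall frame of a small rectangular building: four walls, each 2830 mm tall and 92 mm thick, enclosing a footprint 3560 mm (x) by 5930 mm (y) outside-to-outside, with no floor or roof. The front and back walls (the −y and +y sides) span the full width; the two side walls fit between them.

The door frame is on top of the table. The house frame is on the floor beside the table on its +y side.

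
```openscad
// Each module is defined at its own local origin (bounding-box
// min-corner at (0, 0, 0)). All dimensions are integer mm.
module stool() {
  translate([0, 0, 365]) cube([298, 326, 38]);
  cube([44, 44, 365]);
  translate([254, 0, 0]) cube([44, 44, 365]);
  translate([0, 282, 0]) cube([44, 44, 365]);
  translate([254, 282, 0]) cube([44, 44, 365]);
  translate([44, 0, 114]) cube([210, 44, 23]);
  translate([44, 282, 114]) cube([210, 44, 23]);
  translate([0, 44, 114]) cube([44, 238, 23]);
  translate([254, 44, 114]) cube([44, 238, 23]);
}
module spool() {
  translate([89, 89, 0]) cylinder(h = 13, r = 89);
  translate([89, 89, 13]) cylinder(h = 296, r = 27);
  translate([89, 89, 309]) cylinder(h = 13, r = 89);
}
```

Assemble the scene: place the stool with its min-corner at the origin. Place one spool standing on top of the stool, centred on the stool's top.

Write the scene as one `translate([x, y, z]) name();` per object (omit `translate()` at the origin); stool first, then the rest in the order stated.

stool();
translate([60, 74, 403]) spool();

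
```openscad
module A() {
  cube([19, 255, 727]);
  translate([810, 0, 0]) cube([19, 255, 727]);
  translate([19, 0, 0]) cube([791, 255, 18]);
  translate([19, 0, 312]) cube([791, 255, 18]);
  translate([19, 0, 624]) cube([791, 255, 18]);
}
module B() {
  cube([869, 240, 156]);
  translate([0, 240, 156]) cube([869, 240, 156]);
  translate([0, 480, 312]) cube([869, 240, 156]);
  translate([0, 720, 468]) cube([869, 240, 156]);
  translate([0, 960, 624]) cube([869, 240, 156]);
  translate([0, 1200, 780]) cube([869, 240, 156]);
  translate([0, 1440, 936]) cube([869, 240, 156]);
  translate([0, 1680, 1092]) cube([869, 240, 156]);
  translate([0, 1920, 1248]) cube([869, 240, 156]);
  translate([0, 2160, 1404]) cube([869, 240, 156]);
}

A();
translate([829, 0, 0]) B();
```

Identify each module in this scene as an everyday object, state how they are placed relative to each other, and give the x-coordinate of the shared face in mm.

The bookshelf's +x face and the staircase's −x face are both at x = 829 mm.

A is a bookshelf. B is a staircase. The staircase is against the bookshelf's +x side, with their −y faces flush. The x-coordinate of the shared face is 829 mm.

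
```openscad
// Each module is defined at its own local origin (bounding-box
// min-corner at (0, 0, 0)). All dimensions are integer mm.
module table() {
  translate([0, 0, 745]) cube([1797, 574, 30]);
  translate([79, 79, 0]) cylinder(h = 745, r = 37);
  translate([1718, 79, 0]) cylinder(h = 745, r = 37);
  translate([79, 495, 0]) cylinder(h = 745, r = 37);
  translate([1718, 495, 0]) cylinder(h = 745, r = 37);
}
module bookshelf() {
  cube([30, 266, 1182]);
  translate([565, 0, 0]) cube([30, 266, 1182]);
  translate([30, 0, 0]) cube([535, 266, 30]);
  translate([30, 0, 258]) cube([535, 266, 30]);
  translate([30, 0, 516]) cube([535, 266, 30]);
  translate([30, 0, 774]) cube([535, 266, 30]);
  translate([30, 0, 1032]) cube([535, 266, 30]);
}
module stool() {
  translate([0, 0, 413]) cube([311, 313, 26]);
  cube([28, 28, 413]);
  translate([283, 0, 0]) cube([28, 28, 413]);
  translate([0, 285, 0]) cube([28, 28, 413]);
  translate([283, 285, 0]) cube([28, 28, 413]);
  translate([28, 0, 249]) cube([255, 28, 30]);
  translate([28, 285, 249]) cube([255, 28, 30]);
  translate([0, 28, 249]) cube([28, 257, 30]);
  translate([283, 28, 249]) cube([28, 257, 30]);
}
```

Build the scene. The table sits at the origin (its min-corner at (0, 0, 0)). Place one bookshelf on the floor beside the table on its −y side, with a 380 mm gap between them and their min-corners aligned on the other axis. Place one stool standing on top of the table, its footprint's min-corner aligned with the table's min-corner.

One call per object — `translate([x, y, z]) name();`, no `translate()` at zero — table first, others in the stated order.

table();
translate([0, -646, 0]) bookshelf();
translate([0, 0, 775]) stool();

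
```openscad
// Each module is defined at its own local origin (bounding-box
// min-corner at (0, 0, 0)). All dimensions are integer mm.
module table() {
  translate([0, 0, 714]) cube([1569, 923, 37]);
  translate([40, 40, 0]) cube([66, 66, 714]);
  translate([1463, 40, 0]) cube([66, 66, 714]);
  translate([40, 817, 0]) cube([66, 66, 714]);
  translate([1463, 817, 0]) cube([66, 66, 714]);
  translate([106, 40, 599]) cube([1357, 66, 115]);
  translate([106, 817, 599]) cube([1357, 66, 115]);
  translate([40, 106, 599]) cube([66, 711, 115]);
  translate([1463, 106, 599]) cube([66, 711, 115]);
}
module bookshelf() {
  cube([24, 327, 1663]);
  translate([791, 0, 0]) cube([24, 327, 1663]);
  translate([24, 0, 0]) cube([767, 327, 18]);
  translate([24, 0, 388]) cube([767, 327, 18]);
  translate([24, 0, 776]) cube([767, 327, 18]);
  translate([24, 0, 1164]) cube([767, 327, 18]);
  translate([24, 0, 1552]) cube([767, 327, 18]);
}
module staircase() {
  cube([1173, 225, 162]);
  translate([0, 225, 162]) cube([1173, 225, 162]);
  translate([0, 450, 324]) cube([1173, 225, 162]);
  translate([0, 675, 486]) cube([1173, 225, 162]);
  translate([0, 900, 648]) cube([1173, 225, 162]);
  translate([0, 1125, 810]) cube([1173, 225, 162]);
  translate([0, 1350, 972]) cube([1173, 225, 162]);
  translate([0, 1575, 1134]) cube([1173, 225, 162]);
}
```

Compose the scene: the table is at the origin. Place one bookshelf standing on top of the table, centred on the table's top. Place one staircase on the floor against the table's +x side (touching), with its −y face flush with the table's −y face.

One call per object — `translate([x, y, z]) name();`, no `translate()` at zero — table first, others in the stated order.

table();
translate([377, 298, 751]) bookshelf();
translate([1569, 0, 0]) staircase();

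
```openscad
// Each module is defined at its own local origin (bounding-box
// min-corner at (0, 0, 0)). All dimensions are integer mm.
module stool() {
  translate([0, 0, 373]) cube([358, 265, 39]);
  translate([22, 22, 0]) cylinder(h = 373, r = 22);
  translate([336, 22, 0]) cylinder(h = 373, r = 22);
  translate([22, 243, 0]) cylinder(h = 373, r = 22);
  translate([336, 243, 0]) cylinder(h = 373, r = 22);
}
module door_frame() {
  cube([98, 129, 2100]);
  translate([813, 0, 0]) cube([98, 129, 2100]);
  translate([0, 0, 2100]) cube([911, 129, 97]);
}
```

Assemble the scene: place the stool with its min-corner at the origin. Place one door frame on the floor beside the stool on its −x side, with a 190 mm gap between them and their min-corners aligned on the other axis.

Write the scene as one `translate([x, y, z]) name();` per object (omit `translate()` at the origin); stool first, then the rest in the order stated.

stool();
translate([-1101, 0, 0]) door_frame();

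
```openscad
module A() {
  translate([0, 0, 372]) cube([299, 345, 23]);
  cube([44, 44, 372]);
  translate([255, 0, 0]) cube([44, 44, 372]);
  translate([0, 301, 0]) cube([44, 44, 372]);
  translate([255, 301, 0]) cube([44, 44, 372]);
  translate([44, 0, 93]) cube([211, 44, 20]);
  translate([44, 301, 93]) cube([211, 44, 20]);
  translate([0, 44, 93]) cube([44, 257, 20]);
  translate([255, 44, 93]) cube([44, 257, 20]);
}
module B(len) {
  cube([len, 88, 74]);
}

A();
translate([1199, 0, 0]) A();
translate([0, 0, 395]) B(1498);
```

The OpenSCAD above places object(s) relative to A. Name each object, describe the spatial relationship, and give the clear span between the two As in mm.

A is a stool. B is a beam. A beam spans the tops of two stools. The clear span between the two stools is 900 mm.

Second stool starts at x = 1199; first ends at x = 299; clear span = 1199 − 299 = 900 mm.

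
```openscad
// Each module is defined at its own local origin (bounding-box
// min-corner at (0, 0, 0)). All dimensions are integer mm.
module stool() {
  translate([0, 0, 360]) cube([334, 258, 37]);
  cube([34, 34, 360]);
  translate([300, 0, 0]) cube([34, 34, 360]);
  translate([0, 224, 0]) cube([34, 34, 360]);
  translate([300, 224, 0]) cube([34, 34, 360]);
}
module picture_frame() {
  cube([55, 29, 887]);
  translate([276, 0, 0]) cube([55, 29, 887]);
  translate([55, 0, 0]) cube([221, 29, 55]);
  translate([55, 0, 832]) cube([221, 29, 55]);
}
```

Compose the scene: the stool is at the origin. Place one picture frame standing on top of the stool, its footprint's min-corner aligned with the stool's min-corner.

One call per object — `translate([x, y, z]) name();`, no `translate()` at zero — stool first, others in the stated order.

stool();
translate([0, 0, 397]) picture_frame();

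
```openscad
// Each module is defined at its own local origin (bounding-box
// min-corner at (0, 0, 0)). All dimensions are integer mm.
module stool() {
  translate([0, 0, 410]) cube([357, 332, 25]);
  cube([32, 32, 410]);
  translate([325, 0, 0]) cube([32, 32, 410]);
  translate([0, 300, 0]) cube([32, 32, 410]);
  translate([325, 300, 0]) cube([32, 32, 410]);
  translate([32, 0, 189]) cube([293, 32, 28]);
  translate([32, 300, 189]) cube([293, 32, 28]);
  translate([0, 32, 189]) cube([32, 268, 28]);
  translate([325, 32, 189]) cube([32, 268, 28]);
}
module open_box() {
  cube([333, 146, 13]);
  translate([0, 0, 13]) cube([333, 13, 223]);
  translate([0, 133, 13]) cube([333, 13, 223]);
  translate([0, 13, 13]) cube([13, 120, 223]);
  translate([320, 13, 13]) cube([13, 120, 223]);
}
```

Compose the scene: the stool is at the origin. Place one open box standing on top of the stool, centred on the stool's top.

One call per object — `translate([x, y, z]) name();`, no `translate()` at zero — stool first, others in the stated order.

stool();
translate([12, 93, 435]) open_box();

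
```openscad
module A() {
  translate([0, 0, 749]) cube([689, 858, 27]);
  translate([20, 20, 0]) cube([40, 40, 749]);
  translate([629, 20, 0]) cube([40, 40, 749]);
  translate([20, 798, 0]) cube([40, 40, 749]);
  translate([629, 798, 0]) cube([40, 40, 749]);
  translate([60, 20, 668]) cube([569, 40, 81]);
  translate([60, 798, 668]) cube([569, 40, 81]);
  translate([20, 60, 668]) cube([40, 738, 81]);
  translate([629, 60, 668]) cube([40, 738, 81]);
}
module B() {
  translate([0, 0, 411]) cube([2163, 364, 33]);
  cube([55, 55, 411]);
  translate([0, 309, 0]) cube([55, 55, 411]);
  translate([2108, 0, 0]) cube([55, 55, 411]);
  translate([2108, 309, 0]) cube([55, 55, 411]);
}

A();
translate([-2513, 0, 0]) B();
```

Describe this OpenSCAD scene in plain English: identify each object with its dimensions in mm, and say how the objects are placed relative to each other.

A is a table with a 689×858 mm rectangular top, 27 mm thick, top surface at z = 776 mm, supported by four 40×40 mm square legs, each inset 20 mm from the nearest pair of top edges, running from the floor. Four apron rails, 40 mm thick and 81 mm tall, run between adjacent legs with their top edges flush with the underside of the top and their outer faces flush with the legs' outer faces.

B is a bench: a 2163×364 mm seat slab, 33 mm thick, top at z = 444 mm, on four 55×55 mm square legs flush with the seat corners and standing on z = 0.

The bench is on the floor beside the table on its −x side.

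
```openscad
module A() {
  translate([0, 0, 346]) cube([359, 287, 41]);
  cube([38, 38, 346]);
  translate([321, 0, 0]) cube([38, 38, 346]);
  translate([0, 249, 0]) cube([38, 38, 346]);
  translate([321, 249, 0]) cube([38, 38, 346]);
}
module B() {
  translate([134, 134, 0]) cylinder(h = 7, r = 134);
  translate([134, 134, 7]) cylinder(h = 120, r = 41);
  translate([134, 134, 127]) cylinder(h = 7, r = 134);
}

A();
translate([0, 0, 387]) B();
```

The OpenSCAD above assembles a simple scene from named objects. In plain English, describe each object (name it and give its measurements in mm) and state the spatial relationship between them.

A is a four-legged stool. The seat is 359×287 mm, 41 mm thick, top at z = 387 mm. It stands on four square legs, each 38×38 mm in cross-section, from z = 0 to the seat underside, each flush with a corner of the seat.

B is a spool: two coaxial disc flanges of radius 134 mm and thickness 7 mm, joined by a core cylinder of radius 41 mm and height 120 mm. The lower flange rests on z = 0 and the three cylinders share a vertical axis.

The spool is on top of the stool.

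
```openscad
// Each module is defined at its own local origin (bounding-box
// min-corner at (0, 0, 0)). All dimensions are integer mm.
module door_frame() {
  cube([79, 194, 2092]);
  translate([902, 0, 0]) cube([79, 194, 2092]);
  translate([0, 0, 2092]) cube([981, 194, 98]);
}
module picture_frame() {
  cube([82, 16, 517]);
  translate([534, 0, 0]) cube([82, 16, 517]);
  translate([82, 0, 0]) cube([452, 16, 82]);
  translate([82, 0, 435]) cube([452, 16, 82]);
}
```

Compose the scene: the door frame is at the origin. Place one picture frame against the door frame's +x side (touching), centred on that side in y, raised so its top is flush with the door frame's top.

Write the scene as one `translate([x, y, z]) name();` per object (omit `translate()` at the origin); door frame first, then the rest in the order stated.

door_frame();
translate([981, 89, 1673]) picture_frame();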